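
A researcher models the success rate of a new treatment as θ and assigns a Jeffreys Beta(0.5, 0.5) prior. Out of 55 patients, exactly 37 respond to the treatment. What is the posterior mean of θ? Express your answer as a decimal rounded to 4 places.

Observing 37 successes and 18 failures updates Beta(0.5, 0.5) by adding the success and failure counts to the two shape parameters: α = 0.5+37 = 37.5, β = 0.5+18 = 18.5.
E[θ | data] = 37.5/(37.5+18.5) = 0.6696.

Posterior mean ≈ 0.6696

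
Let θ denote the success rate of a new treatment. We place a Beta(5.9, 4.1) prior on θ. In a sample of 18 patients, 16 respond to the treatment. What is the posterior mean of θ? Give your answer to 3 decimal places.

Observing 16 successes and 2 failures updates Beta(5.9, 4.1) by adding the success and failure counts to the two shape parameters: α = 5.9+16 = 21.9, β = 4.1+2 = 6.1.
E[θ | data] = 21.9/(21.9+6.1) = 0.782.

Posterior mean ≈ 0.782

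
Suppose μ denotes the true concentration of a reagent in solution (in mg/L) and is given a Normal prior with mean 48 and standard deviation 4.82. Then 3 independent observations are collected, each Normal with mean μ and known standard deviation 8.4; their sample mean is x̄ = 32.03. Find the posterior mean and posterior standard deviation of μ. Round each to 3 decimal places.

Prior precision 1/τ₀² = 1/4.82² = 0.0430433; data precision n/σ² = 3/8.4² = 0.0425170.
Posterior precision = 0.0430433 + 0.0425170 = 0.0855603, giving posterior SD = 1/√0.0855603 = 3.419.
Posterior mean = (0.0430433·48 + 0.0425170·32.03) / 0.0855603 = 40.064.

Posterior mean ≈ 40.064; posterior SD ≈ 3.419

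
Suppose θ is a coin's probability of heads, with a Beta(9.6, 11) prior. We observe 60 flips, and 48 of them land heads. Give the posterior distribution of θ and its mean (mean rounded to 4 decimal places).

Posterior: Beta(57.6, 23); mean ≈ 0.7146

Observing 48 successes and 12 failures updates Beta(9.6, 11) by adding the success and failure counts to the two shape parameters: α = 9.6+48 = 57.6, β = 11+12 = 23.
E[θ | data] = 57.6/(57.6+23) = 0.7146.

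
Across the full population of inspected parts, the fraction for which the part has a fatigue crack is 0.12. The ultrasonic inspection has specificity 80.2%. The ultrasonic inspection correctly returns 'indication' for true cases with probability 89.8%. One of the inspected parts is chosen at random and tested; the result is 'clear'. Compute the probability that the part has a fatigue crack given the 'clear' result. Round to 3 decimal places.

P(H | E) ≈ 0.017

Write H for 'the part has a fatigue crack'. Prior odds H:¬H = 0.12/0.88 = 0.13636. For the 'clear' outcome, the likelihood ratio is 0.102/0.802 = 0.12718.
Posterior odds = 0.13636 × 0.12718 = 0.017343, so P(H|E) = 0.017343/(1+0.017343) = 0.017.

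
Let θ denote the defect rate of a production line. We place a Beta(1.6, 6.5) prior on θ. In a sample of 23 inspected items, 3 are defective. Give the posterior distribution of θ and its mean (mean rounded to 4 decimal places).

Observing 3 successes and 20 failures updates Beta(1.6, 6.5) by adding the success and failure counts to the two shape parameters: α = 1.6+3 = 4.6, β = 6.5+20 = 26.5.
E[θ | data] = 4.6/(4.6+26.5) = 0.1479.

Posterior: Beta(4.6, 26.5); mean ≈ 0.1479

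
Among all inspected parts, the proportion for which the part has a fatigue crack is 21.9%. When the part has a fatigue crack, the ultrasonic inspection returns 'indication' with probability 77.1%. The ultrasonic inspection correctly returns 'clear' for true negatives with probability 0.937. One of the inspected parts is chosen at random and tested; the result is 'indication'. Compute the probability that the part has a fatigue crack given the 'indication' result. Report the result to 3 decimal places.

Let H be the event that the part has a fatigue crack. P(H) = 0.219, so P(¬H) = 0.781. With E the 'indication' result, P(E|H) = 0.771 and P(E|¬H) = 0.063.
P(E) = 0.771·0.219 + 0.063·0.781 = 0.16885 + 0.049203 = 0.21805.
By Bayes' theorem, P(H|E) = 0.16885 / 0.21805 = 0.774.

P(H | E) ≈ 0.774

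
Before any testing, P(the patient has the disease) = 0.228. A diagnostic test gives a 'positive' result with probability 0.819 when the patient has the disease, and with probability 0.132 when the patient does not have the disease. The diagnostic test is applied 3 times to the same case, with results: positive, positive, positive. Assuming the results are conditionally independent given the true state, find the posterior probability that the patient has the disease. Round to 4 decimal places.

Posterior P(H) ≈ 0.9860

Let H be the event that the patient has the disease; start with P(H) = 0.228. P('positive'|H) = 0.819, P('positive'|¬H) = 0.132.
Update on result 1 ('positive'): P(H) ← 0.819·0.2280 / (0.819·0.2280 + 0.132·0.7720) = 0.18673/0.28864 = 0.6469.
Update on result 2 ('positive'): P(H) ← 0.819·0.6469 / (0.819·0.6469 + 0.132·0.3531) = 0.52985/0.57645 = 0.9192.
Update on result 3 ('positive'): P(H) ← 0.819·0.9192 / (0.819·0.9192 + 0.132·0.0808) = 0.75279/0.76346 = 0.9860.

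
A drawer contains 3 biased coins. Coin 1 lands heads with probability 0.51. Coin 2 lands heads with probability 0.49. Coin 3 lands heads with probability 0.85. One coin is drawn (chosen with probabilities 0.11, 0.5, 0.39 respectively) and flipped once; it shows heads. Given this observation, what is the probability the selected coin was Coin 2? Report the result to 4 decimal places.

Tabulate prior·likelihood by source: [1] prior 0.11, lik 0.51, product 0.05610; [2] prior 0.5, lik 0.49, product 0.2450; [3] prior 0.39, lik 0.85, product 0.3315.
Normalizing constant = 0.63260; the posterior for Coin 2 is its product over the sum, 0.2450/0.63260 = 0.3873.

Posterior probability ≈ 0.3873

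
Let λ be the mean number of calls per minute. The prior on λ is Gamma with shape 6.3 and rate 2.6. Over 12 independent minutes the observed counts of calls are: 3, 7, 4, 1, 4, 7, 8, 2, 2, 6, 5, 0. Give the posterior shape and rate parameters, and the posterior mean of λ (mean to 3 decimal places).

Total count ∑xᵢ = 49 over n = 12 minutes.
Gamma is conjugate to the Poisson likelihood: posterior is Gamma(shape = 6.3+49 = 55.3, rate = 2.6+12 = 14.6).
Posterior mean = shape/rate = 55.3/14.6 = 3.788.

Posterior: Gamma(shape=55.3, rate=14.6); mean ≈ 3.788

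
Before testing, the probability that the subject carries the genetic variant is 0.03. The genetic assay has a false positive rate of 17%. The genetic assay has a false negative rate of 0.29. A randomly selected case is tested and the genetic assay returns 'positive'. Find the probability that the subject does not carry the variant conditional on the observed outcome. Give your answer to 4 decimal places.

P(¬H | E) ≈ 0.8856

Write H for 'the subject carries the genetic variant'. Prior odds H:¬H = 0.03/0.97 = 0.030928. For the 'positive' outcome, the likelihood ratio is 0.71/0.17 = 4.1765.
Posterior odds = 0.030928 × 4.1765 = 0.12917, so P(H|E) = 0.12917/(1+0.12917) = 0.1144. Then P(¬H|E) = 1 − 0.1144 = 0.8856.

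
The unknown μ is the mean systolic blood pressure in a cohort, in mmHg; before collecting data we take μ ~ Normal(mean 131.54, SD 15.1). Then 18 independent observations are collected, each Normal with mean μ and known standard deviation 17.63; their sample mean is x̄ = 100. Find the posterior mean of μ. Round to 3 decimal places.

Posterior mean ≈ 102.220

Prior precision 1/τ₀² = 1/15.1² = 0.00438577; data precision n/σ² = 18/17.63² = 0.0579119.
Posterior precision = 0.00438577 + 0.0579119 = 0.0622977.
Posterior mean = (0.00438577·131.54 + 0.0579119·100) / 0.0622977 = 102.220.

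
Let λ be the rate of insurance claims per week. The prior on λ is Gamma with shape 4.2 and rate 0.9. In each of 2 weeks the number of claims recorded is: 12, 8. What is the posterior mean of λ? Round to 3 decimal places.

The Poisson likelihood adds the total count to the shape and the number of exposure periods to the rate. Here ∑xᵢ = 20 and n = 2, so shape 4.2→24.2 and rate 0.9→2.9.
Posterior mean = shape/rate = 24.2/2.9 = 8.345.

Posterior mean ≈ 8.345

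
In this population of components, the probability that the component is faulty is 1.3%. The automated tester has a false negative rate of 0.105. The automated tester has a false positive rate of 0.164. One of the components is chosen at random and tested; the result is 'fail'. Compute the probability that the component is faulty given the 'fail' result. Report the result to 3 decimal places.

P(H | E) ≈ 0.067

Let H be the event that the component is faulty. P(H) = 0.013, so P(¬H) = 0.987. With E the 'fail' result, P(E|H) = 0.895 and P(E|¬H) = 0.164.
P(E) = 0.895·0.013 + 0.164·0.987 = 0.011635 + 0.16187 = 0.17350.
By Bayes' theorem, P(H|E) = 0.011635 / 0.17350 = 0.067.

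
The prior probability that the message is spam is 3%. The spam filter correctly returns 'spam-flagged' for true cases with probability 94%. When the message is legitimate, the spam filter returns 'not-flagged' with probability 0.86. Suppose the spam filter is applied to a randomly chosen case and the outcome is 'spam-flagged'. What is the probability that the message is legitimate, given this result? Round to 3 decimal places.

P(¬H | E) ≈ 0.828

Let H be the event that the message is spam. P(H) = 0.03, so P(¬H) = 0.97. With E the 'spam-flagged' result, P(E|H) = 0.94 and P(E|¬H) = 0.14.
P(E) = 0.94·0.03 + 0.14·0.97 = 0.028200 + 0.13580 = 0.16400.
By Bayes' theorem, P(H|E) = 0.028200 / 0.16400 = 0.172. Hence P(¬H|E) = 1 − 0.172 = 0.828.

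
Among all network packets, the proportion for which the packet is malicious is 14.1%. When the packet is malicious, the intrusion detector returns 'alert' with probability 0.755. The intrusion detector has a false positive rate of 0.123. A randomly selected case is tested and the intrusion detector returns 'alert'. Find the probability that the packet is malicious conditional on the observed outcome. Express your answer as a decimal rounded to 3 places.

Let H be the event that the packet is malicious. P(H) = 0.141, so P(¬H) = 0.859. With E the 'alert' result, P(E|H) = 0.755 and P(E|¬H) = 0.123.
P(E) = 0.755·0.141 + 0.123·0.859 = 0.10645 + 0.10566 = 0.21211.
By Bayes' theorem, P(H|E) = 0.10645 / 0.21211 = 0.502.

P(H | E) ≈ 0.502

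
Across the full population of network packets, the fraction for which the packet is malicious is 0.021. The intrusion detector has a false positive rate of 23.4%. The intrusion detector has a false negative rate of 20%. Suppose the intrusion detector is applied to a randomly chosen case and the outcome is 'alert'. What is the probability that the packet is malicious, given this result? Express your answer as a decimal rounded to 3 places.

Write H for 'the packet is malicious'. Prior odds H:¬H = 0.021/0.979 = 0.021450. For the 'alert' outcome, the likelihood ratio is 0.8/0.234 = 3.4188.
Posterior odds = 0.021450 × 3.4188 = 0.073335, so P(H|E) = 0.073335/(1+0.073335) = 0.068.

P(H | E) ≈ 0.068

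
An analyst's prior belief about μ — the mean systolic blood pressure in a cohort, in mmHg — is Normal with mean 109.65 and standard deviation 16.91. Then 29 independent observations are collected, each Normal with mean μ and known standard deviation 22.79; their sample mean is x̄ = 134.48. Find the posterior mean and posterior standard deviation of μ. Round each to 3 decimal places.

Posterior mean ≈ 133.016; posterior SD ≈ 4.105

Prior precision 1/τ₀² = 1/16.91² = 0.00349714; data precision n/σ² = 29/22.79² = 0.0558354.
Posterior precision = 0.00349714 + 0.0558354 = 0.0593325, giving posterior SD = 1/√0.0593325 = 4.105.
Posterior mean = (0.00349714·109.65 + 0.0558354·134.48) / 0.0593325 = 133.016.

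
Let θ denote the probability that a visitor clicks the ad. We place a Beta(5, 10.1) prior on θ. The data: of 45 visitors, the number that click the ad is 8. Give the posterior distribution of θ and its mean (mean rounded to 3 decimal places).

The binomial likelihood is conjugate to the Beta prior: with 8 successes and 37 failures, the posterior is Beta(5+8, 10.1+37) = Beta(13, 47.1).
E[θ | data] = 13/(13+47.1) = 0.216.

Posterior: Beta(13, 47.1); mean ≈ 0.216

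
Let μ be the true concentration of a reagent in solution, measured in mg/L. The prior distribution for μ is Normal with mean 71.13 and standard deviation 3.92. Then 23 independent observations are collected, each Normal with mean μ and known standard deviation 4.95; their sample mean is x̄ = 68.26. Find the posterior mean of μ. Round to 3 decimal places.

Posterior mean ≈ 68.446

Prior precision 1/τ₀² = 1/3.92² = 0.0650771; data precision n/σ² = 23/4.95² = 0.938680.
Posterior precision = 0.0650771 + 0.938680 = 1.00376.
Posterior mean = (0.0650771·71.13 + 0.938680·68.26) / 1.00376 = 68.446.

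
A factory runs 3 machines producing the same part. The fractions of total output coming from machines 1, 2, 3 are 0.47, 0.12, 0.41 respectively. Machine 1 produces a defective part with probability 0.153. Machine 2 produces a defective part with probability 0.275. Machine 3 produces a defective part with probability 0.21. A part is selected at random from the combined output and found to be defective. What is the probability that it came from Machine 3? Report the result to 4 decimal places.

Posterior probability ≈ 0.4508

Tabulate prior·likelihood by source: [1] prior 0.47, lik 0.153, product 0.07191; [2] prior 0.12, lik 0.275, product 0.03300; [3] prior 0.41, lik 0.21, product 0.08610.
Normalizing constant = 0.19101; the posterior for Machine 3 is its product over the sum, 0.08610/0.19101 = 0.4508.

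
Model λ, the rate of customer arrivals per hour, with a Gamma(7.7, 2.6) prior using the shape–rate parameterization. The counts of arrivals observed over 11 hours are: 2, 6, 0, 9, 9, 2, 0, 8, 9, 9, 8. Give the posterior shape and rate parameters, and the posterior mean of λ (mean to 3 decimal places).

Posterior: Gamma(shape=69.7, rate=13.6); mean ≈ 5.125

Total count ∑xᵢ = 62 over n = 11 hours.
Gamma is conjugate to the Poisson likelihood: posterior is Gamma(shape = 7.7+62 = 69.7, rate = 2.6+11 = 13.6).
E[λ | data] = 69.7/13.6 = 5.125.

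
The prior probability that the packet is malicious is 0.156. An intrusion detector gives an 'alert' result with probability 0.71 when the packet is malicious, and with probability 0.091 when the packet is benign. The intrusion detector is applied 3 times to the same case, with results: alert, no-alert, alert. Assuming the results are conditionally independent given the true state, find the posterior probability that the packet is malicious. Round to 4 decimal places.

Posterior P(H) ≈ 0.7821

With H the event that the packet is malicious, the joint likelihood of the observed sequence is P(data|H) = 0.71·0.29·0.71 = 0.14619 and P(data|¬H) = 0.091·0.909·0.091 = 0.0075274.
Bayes: P(H|data) = 0.156·0.14619 / (0.156·0.14619 + 0.844·0.0075274) = 0.022805/0.029159 = 0.7821.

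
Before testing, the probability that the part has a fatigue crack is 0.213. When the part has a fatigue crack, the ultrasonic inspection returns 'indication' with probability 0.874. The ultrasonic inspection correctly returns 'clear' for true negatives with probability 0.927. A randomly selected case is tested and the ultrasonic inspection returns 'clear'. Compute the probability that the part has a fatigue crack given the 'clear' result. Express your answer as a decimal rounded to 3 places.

P(H | E) ≈ 0.035

Let H be the event that the part has a fatigue crack. P(H) = 0.213, so P(¬H) = 0.787. With E the 'clear' result, P(E|H) = 0.126 and P(E|¬H) = 0.927.
P(E) = 0.126·0.213 + 0.927·0.787 = 0.026838 + 0.72955 = 0.75639.
By Bayes' theorem, P(H|E) = 0.026838 / 0.75639 = 0.035.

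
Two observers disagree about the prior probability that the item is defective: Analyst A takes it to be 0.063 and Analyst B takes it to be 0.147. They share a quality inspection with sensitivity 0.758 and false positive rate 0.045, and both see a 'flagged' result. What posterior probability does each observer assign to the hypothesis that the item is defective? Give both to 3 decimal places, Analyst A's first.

Analyst A: 0.531; Analyst B: 0.744

The likelihood ratio for a 'flagged' result is 0.758/0.045 = 16.844.
Analyst A: prior odds 0.063/0.937 = 0.067236; posterior odds 1.1326; posterior probability 0.531.
Analyst B: prior odds 0.147/0.853 = 0.17233; posterior odds 2.9029; posterior probability 0.744.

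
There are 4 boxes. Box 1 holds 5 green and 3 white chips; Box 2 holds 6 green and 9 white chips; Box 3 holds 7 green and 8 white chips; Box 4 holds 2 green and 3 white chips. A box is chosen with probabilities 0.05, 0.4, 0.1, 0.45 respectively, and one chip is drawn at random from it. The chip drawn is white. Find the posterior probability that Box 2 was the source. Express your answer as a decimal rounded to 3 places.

Tabulate prior·likelihood by source: [1] prior 0.05, lik 0.375, product 0.01875; [2] prior 0.4, lik 0.6, product 0.2400; [3] prior 0.1, lik 0.5333, product 0.05333; [4] prior 0.45, lik 0.6, product 0.2700.
Normalizing constant = 0.58208; the posterior for Box 2 is its product over the sum, 0.2400/0.58208 = 0.412.

Posterior probability ≈ 0.412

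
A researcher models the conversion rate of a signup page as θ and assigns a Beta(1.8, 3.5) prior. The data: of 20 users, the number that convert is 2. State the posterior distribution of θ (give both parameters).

Observing 2 successes and 18 failures updates Beta(1.8, 3.5) by adding the success and failure counts to the two shape parameters: α = 1.8+2 = 3.8, β = 3.5+18 = 21.5.

Posterior: Beta(3.8, 21.5)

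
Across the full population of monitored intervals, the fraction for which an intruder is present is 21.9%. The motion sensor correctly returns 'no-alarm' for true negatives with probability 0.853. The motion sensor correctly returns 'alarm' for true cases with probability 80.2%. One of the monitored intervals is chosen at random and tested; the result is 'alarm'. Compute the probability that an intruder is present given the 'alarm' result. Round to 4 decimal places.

Let H be the event that an intruder is present. P(H) = 0.219, so P(¬H) = 0.781. With E the 'alarm' result, P(E|H) = 0.802 and P(E|¬H) = 0.147.
P(E) = 0.802·0.219 + 0.147·0.781 = 0.17564 + 0.11481 = 0.29045.
By Bayes' theorem, P(H|E) = 0.17564 / 0.29045 = 0.6047.

P(H | E) ≈ 0.6047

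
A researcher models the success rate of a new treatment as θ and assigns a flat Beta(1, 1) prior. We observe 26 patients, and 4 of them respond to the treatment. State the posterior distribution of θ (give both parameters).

Posterior: Beta(5, 23)

The binomial likelihood is conjugate to the Beta prior: with 4 successes and 22 failures, the posterior is Beta(1+4, 1+22) = Beta(5, 23).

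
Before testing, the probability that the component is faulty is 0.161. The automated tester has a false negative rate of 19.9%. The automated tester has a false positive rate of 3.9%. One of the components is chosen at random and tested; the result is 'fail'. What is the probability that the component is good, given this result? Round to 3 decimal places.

P(¬H | E) ≈ 0.202

Write H for 'the component is faulty'. Prior odds H:¬H = 0.161/0.839 = 0.19190. For the 'fail' outcome, the likelihood ratio is 0.801/0.039 = 20.538.
Posterior odds = 0.19190 × 20.538 = 3.9412, so P(H|E) = 3.9412/(1+3.9412) = 0.798. Then P(¬H|E) = 1 − 0.798 = 0.202.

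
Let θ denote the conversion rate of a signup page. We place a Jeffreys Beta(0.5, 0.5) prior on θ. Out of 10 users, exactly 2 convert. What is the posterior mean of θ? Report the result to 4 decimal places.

Posterior mean ≈ 0.2273

The binomial likelihood is conjugate to the Beta prior: with 2 successes and 8 failures, the posterior is Beta(0.5+2, 0.5+8) = Beta(2.5, 8.5).
Posterior mean = α/(α+β) = 2.5/11 = 0.2273.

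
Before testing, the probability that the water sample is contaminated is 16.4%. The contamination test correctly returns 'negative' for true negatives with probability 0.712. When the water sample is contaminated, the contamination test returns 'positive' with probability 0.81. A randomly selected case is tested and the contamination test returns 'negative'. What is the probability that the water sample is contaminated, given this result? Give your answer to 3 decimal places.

P(H | E) ≈ 0.050

Write H for 'the water sample is contaminated'. Prior odds H:¬H = 0.164/0.836 = 0.19617. For the 'negative' outcome, the likelihood ratio is 0.19/0.712 = 0.26685.
Posterior odds = 0.19617 × 0.26685 = 0.052349, so P(H|E) = 0.052349/(1+0.052349) = 0.050.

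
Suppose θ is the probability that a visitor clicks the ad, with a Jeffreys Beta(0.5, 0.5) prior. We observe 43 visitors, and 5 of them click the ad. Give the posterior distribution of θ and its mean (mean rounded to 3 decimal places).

Posterior: Beta(5.5, 38.5); mean ≈ 0.125

Observing 5 successes and 38 failures updates Beta(0.5, 0.5) by adding the success and failure counts to the two shape parameters: α = 0.5+5 = 5.5, β = 0.5+38 = 38.5.
E[θ | data] = 5.5/(5.5+38.5) = 0.125.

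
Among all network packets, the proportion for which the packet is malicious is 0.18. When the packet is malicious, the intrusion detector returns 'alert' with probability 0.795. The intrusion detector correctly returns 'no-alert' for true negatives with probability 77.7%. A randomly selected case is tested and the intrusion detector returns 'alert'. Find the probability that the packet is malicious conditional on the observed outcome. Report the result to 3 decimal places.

Write H for 'the packet is malicious'. Prior odds H:¬H = 0.18/0.82 = 0.21951. For the 'alert' outcome, the likelihood ratio is 0.795/0.223 = 3.5650.
Posterior odds = 0.21951 × 3.5650 = 0.78257, so P(H|E) = 0.78257/(1+0.78257) = 0.439.

P(H | E) ≈ 0.439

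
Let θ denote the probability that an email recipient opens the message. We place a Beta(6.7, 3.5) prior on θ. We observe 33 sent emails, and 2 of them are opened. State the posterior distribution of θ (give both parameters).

Posterior: Beta(8.7, 34.5)

Observing 2 successes and 31 failures updates Beta(6.7, 3.5) by adding the success and failure counts to the two shape parameters: α = 6.7+2 = 8.7, β = 3.5+31 = 34.5.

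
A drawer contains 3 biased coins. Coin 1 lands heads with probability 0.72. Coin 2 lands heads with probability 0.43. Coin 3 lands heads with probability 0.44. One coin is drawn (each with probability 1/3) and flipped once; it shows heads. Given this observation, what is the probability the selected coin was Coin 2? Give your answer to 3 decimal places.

Tabulate prior·likelihood by source: [1] prior 0.333333, lik 0.72, product 0.2400; [2] prior 0.333333, lik 0.43, product 0.1433; [3] prior 0.333333, lik 0.44, product 0.1467.
Normalizing constant = 0.53000; the posterior for Coin 2 is its product over the sum, 0.1433/0.53000 = 0.270.

Posterior probability ≈ 0.270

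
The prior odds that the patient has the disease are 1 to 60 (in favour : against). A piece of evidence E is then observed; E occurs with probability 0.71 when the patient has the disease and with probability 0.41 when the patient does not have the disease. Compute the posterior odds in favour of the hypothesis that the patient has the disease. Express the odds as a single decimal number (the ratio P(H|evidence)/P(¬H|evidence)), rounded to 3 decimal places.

Prior odds = 1/60 = 0.016667.
Likelihood ratio for E = 0.71/0.41 = 1.7317.
Posterior odds = prior odds × LR = 0.028862.

Posterior odds ≈ 0.029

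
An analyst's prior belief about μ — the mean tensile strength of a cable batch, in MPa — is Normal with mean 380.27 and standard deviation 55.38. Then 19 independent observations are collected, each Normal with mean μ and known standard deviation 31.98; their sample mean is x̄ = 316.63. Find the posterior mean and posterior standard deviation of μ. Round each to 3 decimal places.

Posterior mean ≈ 317.728; posterior SD ≈ 7.273

With known σ, the Normal prior is conjugate. Weight on the data is w = (n/σ²)/(n/σ² + 1/τ₀²) = 0.0185779/(0.0185779+0.00032606) = 0.98275.
Posterior mean = w·x̄ + (1−w)·μ₀ = 0.98275·316.63 + 0.017248·380.27 = 317.728. Posterior variance = 1/(0.0185779+0.00032606) = 52.8990, so SD = 7.273.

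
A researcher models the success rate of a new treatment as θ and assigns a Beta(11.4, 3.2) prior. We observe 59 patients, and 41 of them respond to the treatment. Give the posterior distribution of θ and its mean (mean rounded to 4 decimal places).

Posterior: Beta(52.4, 21.2); mean ≈ 0.7120

The binomial likelihood is conjugate to the Beta prior: with 41 successes and 18 failures, the posterior is Beta(11.4+41, 3.2+18) = Beta(52.4, 21.2).
Posterior mean = α/(α+β) = 52.4/73.6 = 0.7120.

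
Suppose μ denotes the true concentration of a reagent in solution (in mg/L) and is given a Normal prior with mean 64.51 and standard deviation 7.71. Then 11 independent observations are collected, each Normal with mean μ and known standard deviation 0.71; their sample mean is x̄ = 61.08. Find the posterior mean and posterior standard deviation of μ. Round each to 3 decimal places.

Posterior mean ≈ 61.083; posterior SD ≈ 0.214

Prior precision 1/τ₀² = 1/7.71² = 0.0168225; data precision n/σ² = 11/0.71² = 21.8211.
Posterior precision = 0.0168225 + 21.8211 = 21.8379, giving posterior SD = 1/√21.8379 = 0.214.
Posterior mean = (0.0168225·64.51 + 21.8211·61.08) / 21.8379 = 61.083.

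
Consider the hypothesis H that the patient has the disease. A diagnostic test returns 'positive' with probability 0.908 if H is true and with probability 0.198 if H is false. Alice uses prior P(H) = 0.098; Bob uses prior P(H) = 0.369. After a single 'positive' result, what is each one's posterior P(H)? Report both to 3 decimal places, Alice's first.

The likelihood ratio for a 'positive' result is 0.908/0.198 = 4.5859.
Alice: prior odds 0.098/0.902 = 0.10865; posterior odds 0.49824; posterior probability 0.333.
Bob: prior odds 0.369/0.631 = 0.58479; posterior odds 2.6817; posterior probability 0.728.

Alice: 0.333; Bob: 0.728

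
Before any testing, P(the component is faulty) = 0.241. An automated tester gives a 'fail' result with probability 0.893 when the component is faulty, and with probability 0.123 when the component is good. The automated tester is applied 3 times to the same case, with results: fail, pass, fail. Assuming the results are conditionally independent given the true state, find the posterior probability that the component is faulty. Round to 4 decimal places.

Posterior P(H) ≈ 0.6713

Let H be the event that the component is faulty; start with P(H) = 0.241. P('fail'|H) = 0.893, P('fail'|¬H) = 0.123.
Update on result 1 ('fail'): P(H) ← 0.893·0.2410 / (0.893·0.2410 + 0.123·0.7590) = 0.21521/0.30857 = 0.6975.
Update on result 2 ('pass'): P(H) ← 0.107·0.6975 / (0.107·0.6975 + 0.877·0.3025) = 0.074627/0.33996 = 0.2195.
Update on result 3 ('fail'): P(H) ← 0.893·0.2195 / (0.893·0.2195 + 0.123·0.7805) = 0.19603/0.29203 = 0.6713.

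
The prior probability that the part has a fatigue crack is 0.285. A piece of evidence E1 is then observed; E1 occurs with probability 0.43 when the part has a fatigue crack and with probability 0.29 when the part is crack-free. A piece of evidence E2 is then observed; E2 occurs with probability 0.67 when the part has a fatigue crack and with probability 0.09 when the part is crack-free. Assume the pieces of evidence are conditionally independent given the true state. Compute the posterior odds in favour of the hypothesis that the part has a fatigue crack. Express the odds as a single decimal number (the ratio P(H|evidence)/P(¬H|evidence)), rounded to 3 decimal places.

Prior odds = 0.285/(1−0.285) = 0.39860.
Likelihood ratio for E1 = 0.43/0.29 = 1.4828.
Likelihood ratio for E2 = 0.67/0.09 = 7.4444.
Posterior odds = prior odds × LR₁ × LR₂ = 4.3999.

Posterior odds ≈ 4.400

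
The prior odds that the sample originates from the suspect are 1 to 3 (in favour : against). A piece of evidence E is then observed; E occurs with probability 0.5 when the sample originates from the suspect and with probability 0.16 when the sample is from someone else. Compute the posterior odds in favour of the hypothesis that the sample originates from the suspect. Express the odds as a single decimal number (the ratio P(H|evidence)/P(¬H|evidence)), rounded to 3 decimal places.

Posterior odds ≈ 1.042

Prior odds = 1/3 = 0.33333.
Likelihood ratio for E = 0.5/0.16 = 3.1250.
Posterior odds = prior odds × LR = 1.0417.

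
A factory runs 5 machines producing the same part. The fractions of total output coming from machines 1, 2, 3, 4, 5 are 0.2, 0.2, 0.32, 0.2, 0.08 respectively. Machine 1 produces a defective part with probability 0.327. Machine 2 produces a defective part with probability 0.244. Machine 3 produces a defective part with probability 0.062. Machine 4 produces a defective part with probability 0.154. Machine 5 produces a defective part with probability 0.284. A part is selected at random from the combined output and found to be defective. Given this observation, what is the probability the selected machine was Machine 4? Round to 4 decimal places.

Posterior probability ≈ 0.1642

P(defective|M1) = 0.327; P(defective|M2) = 0.244; P(defective|M3) = 0.062; P(defective|M4) = 0.154; P(defective|M5) = 0.284.
Prior × likelihood for each source: 0.2·0.327=0.06540, 0.2·0.244=0.04880, 0.32·0.062=0.01984, 0.2·0.154=0.03080, 0.08·0.284=0.02272. Summing gives P(defective) = 0.18756.
P(Machine 4 | defective) = 0.03080 / 0.18756 = 0.1642.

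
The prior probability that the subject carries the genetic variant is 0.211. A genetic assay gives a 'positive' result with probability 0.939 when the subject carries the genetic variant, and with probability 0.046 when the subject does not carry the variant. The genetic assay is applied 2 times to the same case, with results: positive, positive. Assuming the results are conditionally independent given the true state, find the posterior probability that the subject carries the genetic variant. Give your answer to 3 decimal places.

Posterior P(H) ≈ 0.991

Let H be the event that the subject carries the genetic variant; start with P(H) = 0.211. P('positive'|H) = 0.939, P('positive'|¬H) = 0.046.
Update on result 1 ('positive'): P(H) ← 0.939·0.2110 / (0.939·0.2110 + 0.046·0.7890) = 0.19813/0.23442 = 0.8452.
Update on result 2 ('positive'): P(H) ← 0.939·0.8452 / (0.939·0.8452 + 0.046·0.1548) = 0.79362/0.80074 = 0.9911.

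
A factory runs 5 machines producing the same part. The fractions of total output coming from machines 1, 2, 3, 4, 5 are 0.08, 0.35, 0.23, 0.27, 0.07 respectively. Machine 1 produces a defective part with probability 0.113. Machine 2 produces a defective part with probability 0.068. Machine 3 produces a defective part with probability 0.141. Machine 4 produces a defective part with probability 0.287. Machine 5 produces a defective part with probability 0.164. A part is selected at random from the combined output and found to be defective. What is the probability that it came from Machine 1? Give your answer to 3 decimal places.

Posterior probability ≈ 0.059

Tabulate prior·likelihood by source: [1] prior 0.08, lik 0.113, product 0.009040; [2] prior 0.35, lik 0.068, product 0.02380; [3] prior 0.23, lik 0.141, product 0.03243; [4] prior 0.27, lik 0.287, product 0.07749; [5] prior 0.07, lik 0.164, product 0.01148.
Normalizing constant = 0.15424; the posterior for Machine 1 is its product over the sum, 0.009040/0.15424 = 0.059.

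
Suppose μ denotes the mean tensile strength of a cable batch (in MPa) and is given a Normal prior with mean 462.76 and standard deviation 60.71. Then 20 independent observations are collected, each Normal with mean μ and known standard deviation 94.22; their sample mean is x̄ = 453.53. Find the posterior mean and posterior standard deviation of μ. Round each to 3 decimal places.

Posterior mean ≈ 454.522; posterior SD ≈ 19.904

Prior precision 1/τ₀² = 1/60.71² = 0.00027132; data precision n/σ² = 20/94.22² = 0.00225291.
Posterior precision = 0.00027132 + 0.00225291 = 0.00252423, giving posterior SD = 1/√0.00252423 = 19.904.
Posterior mean = (0.00027132·462.76 + 0.00225291·453.53) / 0.00252423 = 454.522.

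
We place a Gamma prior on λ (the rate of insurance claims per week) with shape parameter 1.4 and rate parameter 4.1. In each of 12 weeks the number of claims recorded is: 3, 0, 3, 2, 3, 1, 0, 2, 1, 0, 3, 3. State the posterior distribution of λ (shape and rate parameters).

Posterior: Gamma(shape=22.4, rate=16.1)

Total count ∑xᵢ = 21 over n = 12 weeks.
Gamma is conjugate to the Poisson likelihood: posterior is Gamma(shape = 1.4+21 = 22.4, rate = 4.1+12 = 16.1).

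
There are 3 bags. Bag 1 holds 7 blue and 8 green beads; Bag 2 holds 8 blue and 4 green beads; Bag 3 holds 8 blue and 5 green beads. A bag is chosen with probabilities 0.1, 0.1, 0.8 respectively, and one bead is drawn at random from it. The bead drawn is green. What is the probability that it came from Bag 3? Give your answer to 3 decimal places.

Posterior probability ≈ 0.780

Tabulate prior·likelihood by source: [1] prior 0.1, lik 0.5333, product 0.05333; [2] prior 0.1, lik 0.3333, product 0.03333; [3] prior 0.8, lik 0.3846, product 0.3077.
Normalizing constant = 0.39436; the posterior for Bag 3 is its product over the sum, 0.3077/0.39436 = 0.780.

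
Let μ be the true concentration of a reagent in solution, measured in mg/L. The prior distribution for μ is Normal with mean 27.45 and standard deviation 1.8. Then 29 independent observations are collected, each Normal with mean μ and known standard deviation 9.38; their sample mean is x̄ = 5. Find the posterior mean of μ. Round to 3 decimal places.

Prior precision 1/τ₀² = 1/1.8² = 0.308642; data precision n/σ² = 29/9.38² = 0.329604.
Posterior precision = 0.308642 + 0.329604 = 0.638246.
Posterior mean = (0.308642·27.45 + 0.329604·5) / 0.638246 = 15.856.

Posterior mean ≈ 15.856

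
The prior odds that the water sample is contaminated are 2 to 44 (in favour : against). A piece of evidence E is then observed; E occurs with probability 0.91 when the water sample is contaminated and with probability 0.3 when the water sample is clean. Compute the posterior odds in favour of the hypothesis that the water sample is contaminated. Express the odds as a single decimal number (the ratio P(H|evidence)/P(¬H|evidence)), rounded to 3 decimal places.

Posterior odds ≈ 0.138

Prior odds = 2/44 = 0.045455.
Likelihood ratio for E = 0.91/0.3 = 3.0333.
Posterior odds = prior odds × LR = 0.13788.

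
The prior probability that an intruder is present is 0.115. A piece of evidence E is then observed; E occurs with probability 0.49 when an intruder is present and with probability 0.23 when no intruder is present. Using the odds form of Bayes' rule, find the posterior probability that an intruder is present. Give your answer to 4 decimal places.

Prior odds = 0.115/(1−0.115) = 0.12994. In log-odds, ln(0.12994) = -2.0407.
Add log likelihood ratio: ln(2.1304) = 0.75633.
Posterior log-odds = -1.2843, so posterior odds = exp(-1.2843) = 0.27684. Converting, P(H|E) = 0.27684/1.2768 = 0.2168.

Posterior probability ≈ 0.2168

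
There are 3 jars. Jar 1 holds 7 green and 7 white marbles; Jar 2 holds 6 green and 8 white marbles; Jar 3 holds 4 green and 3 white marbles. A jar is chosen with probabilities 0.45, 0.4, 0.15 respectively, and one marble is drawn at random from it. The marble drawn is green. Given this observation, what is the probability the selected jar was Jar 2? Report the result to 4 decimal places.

Posterior probability ≈ 0.3556

Tabulate prior·likelihood by source: [1] prior 0.45, lik 0.5, product 0.2250; [2] prior 0.4, lik 0.4286, product 0.1714; [3] prior 0.15, lik 0.5714, product 0.08571.
Normalizing constant = 0.48214; the posterior for Jar 2 is its product over the sum, 0.1714/0.48214 = 0.3556.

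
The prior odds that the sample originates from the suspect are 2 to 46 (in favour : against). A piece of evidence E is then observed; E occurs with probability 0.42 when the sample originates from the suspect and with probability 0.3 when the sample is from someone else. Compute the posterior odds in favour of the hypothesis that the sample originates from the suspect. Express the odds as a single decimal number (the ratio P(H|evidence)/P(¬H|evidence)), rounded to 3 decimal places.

Prior odds = 2/46 = 0.043478.
Likelihood ratio for E = 0.42/0.3 = 1.4000.
Posterior odds = prior odds × LR = 0.060870.

Posterior odds ≈ 0.061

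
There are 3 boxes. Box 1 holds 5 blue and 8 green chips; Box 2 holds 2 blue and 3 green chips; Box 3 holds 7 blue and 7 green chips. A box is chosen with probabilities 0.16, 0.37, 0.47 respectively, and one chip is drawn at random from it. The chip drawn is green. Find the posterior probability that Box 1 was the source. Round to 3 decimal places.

Posterior probability ≈ 0.177

P(green|Box 1) = 0.6154; P(green|Box 2) = 0.6; P(green|Box 3) = 0.5.
Prior × likelihood for each source: 0.16·0.6154=0.09846, 0.37·0.6=0.2220, 0.47·0.5=0.2350. Summing gives P(green) = 0.55546.
P(Box 1 | green) = 0.09846 / 0.55546 = 0.177.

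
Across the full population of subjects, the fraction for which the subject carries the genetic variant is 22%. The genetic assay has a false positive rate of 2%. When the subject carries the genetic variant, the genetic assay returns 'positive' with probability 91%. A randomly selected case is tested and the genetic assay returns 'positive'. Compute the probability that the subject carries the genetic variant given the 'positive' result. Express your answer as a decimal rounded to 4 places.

P(H | E) ≈ 0.9277

Write H for 'the subject carries the genetic variant'. Prior odds H:¬H = 0.22/0.78 = 0.28205. For the 'positive' outcome, the likelihood ratio is 0.91/0.02 = 45.500.
Posterior odds = 0.28205 × 45.500 = 12.833, so P(H|E) = 12.833/(1+12.833) = 0.9277.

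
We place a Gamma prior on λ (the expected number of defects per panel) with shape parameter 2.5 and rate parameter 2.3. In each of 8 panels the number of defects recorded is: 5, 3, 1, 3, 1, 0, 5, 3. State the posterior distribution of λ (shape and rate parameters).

Posterior: Gamma(shape=23.5, rate=10.3)

Total count ∑xᵢ = 21 over n = 8 panels.
Gamma is conjugate to the Poisson likelihood: posterior is Gamma(shape = 2.5+21 = 23.5, rate = 2.3+8 = 10.3).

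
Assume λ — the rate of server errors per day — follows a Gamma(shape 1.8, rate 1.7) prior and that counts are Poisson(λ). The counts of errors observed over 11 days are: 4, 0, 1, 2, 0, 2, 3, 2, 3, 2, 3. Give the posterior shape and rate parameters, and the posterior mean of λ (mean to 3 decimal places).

Posterior: Gamma(shape=23.8, rate=12.7); mean ≈ 1.874

Total count ∑xᵢ = 22 over n = 11 days.
Gamma is conjugate to the Poisson likelihood: posterior is Gamma(shape = 1.8+22 = 23.8, rate = 1.7+11 = 12.7).
E[λ | data] = 23.8/12.7 = 1.874.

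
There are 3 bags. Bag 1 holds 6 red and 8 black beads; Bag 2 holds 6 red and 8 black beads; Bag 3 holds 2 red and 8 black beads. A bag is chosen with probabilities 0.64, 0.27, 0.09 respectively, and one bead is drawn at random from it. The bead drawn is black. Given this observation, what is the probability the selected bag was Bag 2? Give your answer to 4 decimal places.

Posterior probability ≈ 0.2606

P(black|Bag 1) = 0.5714; P(black|Bag 2) = 0.5714; P(black|Bag 3) = 0.8.
Prior × likelihood for each source: 0.64·0.5714=0.3657, 0.27·0.5714=0.1543, 0.09·0.8=0.07200. Summing gives P(black) = 0.59200.
P(Bag 2 | black) = 0.1543 / 0.59200 = 0.2606.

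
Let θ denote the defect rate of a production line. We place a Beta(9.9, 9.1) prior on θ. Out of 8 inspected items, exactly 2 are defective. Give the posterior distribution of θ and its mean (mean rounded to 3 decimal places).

Posterior: Beta(11.9, 15.1); mean ≈ 0.441

Observing 2 successes and 6 failures updates Beta(9.9, 9.1) by adding the success and failure counts to the two shape parameters: α = 9.9+2 = 11.9, β = 9.1+6 = 15.1.
Posterior mean = α/(α+β) = 11.9/27 = 0.441.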